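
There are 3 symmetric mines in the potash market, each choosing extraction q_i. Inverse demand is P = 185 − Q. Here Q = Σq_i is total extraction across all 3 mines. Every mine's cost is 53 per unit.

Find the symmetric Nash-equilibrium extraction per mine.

33

A representative mine's profit is π_i = q_i(185 − Q) − 53q_i, with Q = q_i + Σ_{j≠i} q_j.
First-order condition: 132 − 2q_i − Σ_{j≠i} q_j = 0.
Imposing symmetry (q_j = q for all j) turns Σ_{j≠i} q_j into 2q, so 132 = 4q and q = 33.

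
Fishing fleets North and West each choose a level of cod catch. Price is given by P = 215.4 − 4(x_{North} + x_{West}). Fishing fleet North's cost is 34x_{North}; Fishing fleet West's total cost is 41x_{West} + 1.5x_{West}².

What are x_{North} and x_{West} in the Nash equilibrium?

18.025, 9.3

Fishing fleet North's profit: π = x_{North}(215.4 − 4(x_{North} + x_{West})) − 34x_{North}.
∂π/∂x_{North} = 181.4 − 8x_{North} − 4x_{West} = 0, so x_{North} = 22.675 − 0.5x_{West}.
For West: ∂π/∂x_{West} = 174.4 − 11x_{West} − 4x_{North} = 0 ⇒ x_{West} = 872/55 − (4/11)x_{North}.
Substituting the second reaction function into the first: x_{North} = 22.675 − 0.5(872/55 − (4/11)x_{North}), which gives (9/11)x_{North} = 6489/440 ⇒ x_{North} = 18.025.
Then x_{West} = 872/55 − (4/11)·18.025 = 9.3.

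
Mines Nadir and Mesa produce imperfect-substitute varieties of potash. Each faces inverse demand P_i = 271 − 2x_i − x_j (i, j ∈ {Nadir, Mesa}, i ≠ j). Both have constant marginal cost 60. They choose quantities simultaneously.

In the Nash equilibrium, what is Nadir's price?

Mine Nadir's profit: π = x_{Nadir}(271 − 2x_{Nadir} − x_{Mesa}) − 60x_{Nadir}.
∂π/∂x_{Nadir} = 211 − 4x_{Nadir} − x_{Mesa} = 0 ⇒ x_{Nadir} = 52.75 − 0.25x_{Mesa}.
Setting x_{Nadir} = x_{Mesa} in the reaction function: x_{Nadir} = 52.75 − 0.25x_{Nadir}, so x_{Nadir} = 52.75 / 1.25 = 42.2.
P_{Nadir} = 271 − 2·42.2 − 42.2 = 144.4.

144.4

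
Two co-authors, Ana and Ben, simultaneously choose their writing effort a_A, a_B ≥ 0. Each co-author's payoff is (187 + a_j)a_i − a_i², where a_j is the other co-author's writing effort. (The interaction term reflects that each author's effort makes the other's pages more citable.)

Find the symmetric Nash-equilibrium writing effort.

187

Ana's payoff is (187 + a_B)a_A − a_A².
∂π/∂a_A = 187 + a_B − 2a_A = 0, so a_A = 93.5 + 0.5a_B.
Setting a_A = a_B in the reaction function: a_A = 93.5 + 0.5a_A, so a_A = 93.5 / 0.5 = 187.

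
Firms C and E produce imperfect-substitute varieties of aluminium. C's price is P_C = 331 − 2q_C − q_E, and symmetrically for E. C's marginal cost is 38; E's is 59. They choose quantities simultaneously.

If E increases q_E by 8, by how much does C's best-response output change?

-2

Firm C's profit: π = q_C(331 − 2q_C − q_E) − 38q_C.
∂π/∂q_C = 293 − 4q_C − q_E = 0 ⇒ q_C = 73.25 − 0.25q_E.
The reaction-function slope is −0.25, so an 8-unit rise in q_E moves q_C by −0.25 × 8 = −2. C's best response falls — the actions are strategic substitutes.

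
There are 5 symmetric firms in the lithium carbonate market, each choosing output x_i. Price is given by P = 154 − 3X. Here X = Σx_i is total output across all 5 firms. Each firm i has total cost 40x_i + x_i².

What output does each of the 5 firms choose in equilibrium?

A representative firm's profit is π_i = x_i(154 − 3X) − 40x_i − x_i², with X = x_i + Σ_{j≠i} x_j.
First-order condition: 114 − 8x_i − 3Σ_{j≠i} x_j = 0.
Imposing symmetry (x_j = x for all j) turns Σ_{j≠i} x_j into 4x, so 114 = 20x and x = 5.7.

5.7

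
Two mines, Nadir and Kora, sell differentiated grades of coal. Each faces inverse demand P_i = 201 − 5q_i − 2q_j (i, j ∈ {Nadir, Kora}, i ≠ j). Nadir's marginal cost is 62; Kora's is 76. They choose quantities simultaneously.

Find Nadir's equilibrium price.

121.375

Mine Nadir's profit: π = q_{Nadir}(201 − 5q_{Nadir} − 2q_{Kora}) − 62q_{Nadir}.
∂π/∂q_{Nadir} = 139 − 10q_{Nadir} − 2q_{Kora} = 0 ⇒ q_{Nadir} = 13.9 − 0.2q_{Kora}.
Similarly q_{Kora} = 12.5 − 0.2q_{Nadir}.
Plugging q_{Kora} into Nadir's best response: q_{Nadir} = 13.9 − 0.2(12.5 − 0.2q_{Nadir}) ⇒ 0.96q_{Nadir} = 11.4, so q_{Nadir} = 11.875.
Then q_{Kora} = 12.5 − 0.2·11.875 = 10.125.
P_{Nadir} = 201 − 5·11.875 − 2·10.125 = 121.375.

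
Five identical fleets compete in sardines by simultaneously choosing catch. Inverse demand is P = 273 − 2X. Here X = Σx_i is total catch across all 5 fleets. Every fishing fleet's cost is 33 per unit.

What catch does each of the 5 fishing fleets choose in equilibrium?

20

A representative fishing fleet's profit is π_i = x_i(273 − 2X) − 33x_i, with X = x_i + Σ_{j≠i} x_j.
First-order condition: 240 − 4x_i − 2Σ_{j≠i} x_j = 0.
With identical fishing fleets, set every x_j = x: then 240 − 4x − 8x = 0, i.e. x = 240/12 = 20.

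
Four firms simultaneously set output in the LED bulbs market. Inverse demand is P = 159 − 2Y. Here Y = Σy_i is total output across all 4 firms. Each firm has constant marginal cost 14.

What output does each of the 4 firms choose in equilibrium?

A representative firm's profit is π_i = y_i(159 − 2Y) − 14y_i, with Y = y_i + Σ_{j≠i} y_j.
First-order condition: 145 − 4y_i − 2Σ_{j≠i} y_j = 0.
With identical firms, set every y_j = y: then 145 − 4y − 6y = 0, i.e. y = 145/10 = 14.5.

14.5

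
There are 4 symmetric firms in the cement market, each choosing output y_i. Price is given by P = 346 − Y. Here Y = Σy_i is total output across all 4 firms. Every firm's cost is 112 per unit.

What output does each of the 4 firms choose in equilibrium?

46.8

A representative firm's profit is π_i = y_i(346 − Y) − 112y_i, with Y = y_i + Σ_{j≠i} y_j.
First-order condition: 234 − 2y_i − Σ_{j≠i} y_j = 0.
In a symmetric equilibrium every firm chooses the same y, so Σ_{j≠i} y_j = 3y. The condition becomes 234 − 5y = 0, giving y = 234/5 = 46.8.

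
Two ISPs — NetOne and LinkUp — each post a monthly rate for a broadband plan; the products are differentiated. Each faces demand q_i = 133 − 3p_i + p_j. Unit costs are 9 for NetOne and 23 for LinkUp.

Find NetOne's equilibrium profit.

1756.92

NetOne's profit: π = (p_{NetOne} − 9)(133 − 3p_{NetOne} + p_{LinkUp}).
∂π/∂p_{NetOne} = 160 − 6p_{NetOne} + p_{LinkUp} = 0 ⇒ p_{NetOne} = 80/3 + (1/6)p_{LinkUp}.
Similarly p_{LinkUp} = 101/3 + (1/6)p_{NetOne}.
Substituting the second reaction function into the first: p_{NetOne} = 80/3 + (1/6)(101/3 + (1/6)p_{NetOne}), which gives (35/36)p_{NetOne} = 581/18 ⇒ p_{NetOne} = 33.2.
Then p_{LinkUp} = 101/3 + (1/6)·33.2 = 39.2.
q_{NetOne} = 133 − 3·33.2 + 39.2 = 72.6.
Profit = (33.2 − 9)·72.6 = 1756.92.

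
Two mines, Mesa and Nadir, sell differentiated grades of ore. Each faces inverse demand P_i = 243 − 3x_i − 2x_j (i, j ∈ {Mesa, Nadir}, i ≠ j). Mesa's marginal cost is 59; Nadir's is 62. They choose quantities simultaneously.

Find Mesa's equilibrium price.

128.5625

Mine Mesa's profit: π = x_{Mesa}(243 − 3x_{Mesa} − 2x_{Nadir}) − 59x_{Mesa}.
∂π/∂x_{Mesa} = 184 − 6x_{Mesa} − 2x_{Nadir} = 0 ⇒ x_{Mesa} = 92/3 − (1/3)x_{Nadir}.
Similarly x_{Nadir} = 181/6 − (1/3)x_{Mesa}.
Solving the two reaction functions simultaneously: (1 − (−1/3)(−1/3))x_{Mesa} = 92/3 − (1/3)·(181/6), so (8/9)x_{Mesa} = 371/18 and x_{Mesa} = 23.1875.
Then x_{Nadir} = 181/6 − (1/3)·23.1875 = 22.4375.
P_{Mesa} = 243 − 3·23.1875 − 2·22.4375 = 128.5625.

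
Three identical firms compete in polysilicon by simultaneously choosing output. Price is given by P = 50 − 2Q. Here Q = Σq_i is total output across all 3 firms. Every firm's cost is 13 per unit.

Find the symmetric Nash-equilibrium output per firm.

A representative firm's profit is π_i = q_i(50 − 2Q) − 13q_i, with Q = q_i + Σ_{j≠i} q_j.
First-order condition: 37 − 4q_i − 2Σ_{j≠i} q_j = 0.
With identical firms, set every q_j = q: then 37 − 4q − 4q = 0, i.e. q = 37/8 = 4.625.

4.625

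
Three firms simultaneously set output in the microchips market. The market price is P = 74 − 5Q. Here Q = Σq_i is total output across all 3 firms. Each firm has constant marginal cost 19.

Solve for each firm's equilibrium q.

2.75

A representative firm's profit is π_i = q_i(74 − 5Q) − 19q_i, with Q = q_i + Σ_{j≠i} q_j.
First-order condition: 55 − 10q_i − 5Σ_{j≠i} q_j = 0.
With identical firms, set every q_j = q: then 55 − 10q − 10q = 0, i.e. q = 55/20 = 2.75.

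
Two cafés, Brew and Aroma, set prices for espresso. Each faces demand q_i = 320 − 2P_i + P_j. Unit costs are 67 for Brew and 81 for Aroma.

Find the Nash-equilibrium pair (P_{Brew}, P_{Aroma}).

153.2, 158.8

Brew's profit: π = (P_{Brew} − 67)(320 − 2P_{Brew} + P_{Aroma}).
∂π/∂P_{Brew} = 454 − 4P_{Brew} + P_{Aroma} = 0 ⇒ P_{Brew} = 113.5 + 0.25P_{Aroma}.
Similarly P_{Aroma} = 120.5 + 0.25P_{Brew}.
Plugging P_{Aroma} into Brew's best response: P_{Brew} = 113.5 + 0.25(120.5 + 0.25P_{Brew}) ⇒ 0.9375P_{Brew} = 143.625, so P_{Brew} = 153.2.
Then P_{Aroma} = 120.5 + 0.25·153.2 = 158.8.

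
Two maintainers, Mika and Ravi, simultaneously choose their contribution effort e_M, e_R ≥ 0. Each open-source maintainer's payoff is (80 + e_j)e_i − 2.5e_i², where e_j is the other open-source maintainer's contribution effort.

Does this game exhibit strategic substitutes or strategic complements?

Mika's payoff is (80 + e_R)e_M − 2.5e_M².
∂π/∂e_M = 80 + e_R − 5e_M = 0, so e_M = 16 + 0.2e_R.
The best-response slope de_M/de_R = 0.2 > 0: the reaction function is upward-sloping, so the choices are strategic complements.

strategic complements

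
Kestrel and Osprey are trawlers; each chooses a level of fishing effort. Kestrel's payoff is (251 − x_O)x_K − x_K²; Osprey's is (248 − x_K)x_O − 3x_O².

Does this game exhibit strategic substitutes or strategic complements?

Expanding Kestrel's payoff: 251x_K − x_Ox_K − x_K².
∂π/∂x_K = 251 − x_O − 2x_K = 0, so x_K = 125.5 − 0.5x_O.
The best-response slope dx_K/dx_O = −0.5 < 0: the reaction function is downward-sloping, so the choices are strategic substitutes.

strategic substitutes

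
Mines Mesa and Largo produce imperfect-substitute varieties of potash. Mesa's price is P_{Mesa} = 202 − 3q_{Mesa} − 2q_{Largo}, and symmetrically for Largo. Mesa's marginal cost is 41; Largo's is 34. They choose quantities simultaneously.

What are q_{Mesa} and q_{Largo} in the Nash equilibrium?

Mine Mesa's profit: π = q_{Mesa}(202 − 3q_{Mesa} − 2q_{Largo}) − 41q_{Mesa}.
∂π/∂q_{Mesa} = 161 − 6q_{Mesa} − 2q_{Largo} = 0 ⇒ q_{Mesa} = 161/6 − (1/3)q_{Largo}.
Similarly q_{Largo} = 28 − (1/3)q_{Mesa}.
Substituting the second reaction function into the first: q_{Mesa} = 161/6 − (1/3)(28 − (1/3)q_{Mesa}), which gives (8/9)q_{Mesa} = 17.5 ⇒ q_{Mesa} = 19.6875.
Then q_{Largo} = 28 − (1/3)·19.6875 = 21.4375.

19.6875, 21.4375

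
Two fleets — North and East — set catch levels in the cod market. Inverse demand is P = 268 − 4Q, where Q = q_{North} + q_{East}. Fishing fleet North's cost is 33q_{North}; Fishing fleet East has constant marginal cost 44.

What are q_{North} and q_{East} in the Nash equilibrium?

Fishing fleet North's profit: π = q_{North}(268 − 4(q_{North} + q_{East})) − 33q_{North}.
∂π/∂q_{North} = 235 − 8q_{North} − 4q_{East} = 0, so q_{North} = 29.375 − 0.5q_{East}.
By the same steps for East: q_{East} = 28 − 0.5q_{North}.
Substituting the second reaction function into the first: q_{North} = 29.375 − 0.5(28 − 0.5q_{North}), which gives 0.75q_{North} = 15.375 ⇒ q_{North} = 20.5.
Then q_{East} = 28 − 0.5·20.5 = 17.75.

20.5, 17.75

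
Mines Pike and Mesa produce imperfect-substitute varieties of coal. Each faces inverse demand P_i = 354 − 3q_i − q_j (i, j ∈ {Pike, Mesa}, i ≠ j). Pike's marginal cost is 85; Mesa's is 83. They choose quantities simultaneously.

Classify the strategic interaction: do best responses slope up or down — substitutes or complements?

strategic substitutes

Mine Pike's profit: π = q_{Pike}(354 − 3q_{Pike} − q_{Mesa}) − 85q_{Pike}.
∂π/∂q_{Pike} = 269 − 6q_{Pike} − q_{Mesa} = 0 ⇒ q_{Pike} = 269/6 − (1/6)q_{Mesa}.
The best-response slope dq_{Pike}/dq_{Mesa} = −1/6 < 0: the reaction function is downward-sloping, so the choices are strategic substitutes.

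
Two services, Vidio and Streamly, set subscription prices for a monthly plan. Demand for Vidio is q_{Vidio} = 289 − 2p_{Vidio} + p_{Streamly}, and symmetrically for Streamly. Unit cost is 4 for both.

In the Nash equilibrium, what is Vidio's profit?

18050

Vidio's profit: π = (p_{Vidio} − 4)(289 − 2p_{Vidio} + p_{Streamly}).
∂π/∂p_{Vidio} = 297 − 4p_{Vidio} + p_{Streamly} = 0 ⇒ p_{Vidio} = 74.25 + 0.25p_{Streamly}.
Setting p_{Vidio} = p_{Streamly} in the reaction function: p_{Vidio} = 74.25 + 0.25p_{Vidio}, so p_{Vidio} = 74.25 / 0.75 = 99.
q_{Vidio} = 289 − 2·99 + 99 = 190.
Profit = (99 − 4)·190 = 18050.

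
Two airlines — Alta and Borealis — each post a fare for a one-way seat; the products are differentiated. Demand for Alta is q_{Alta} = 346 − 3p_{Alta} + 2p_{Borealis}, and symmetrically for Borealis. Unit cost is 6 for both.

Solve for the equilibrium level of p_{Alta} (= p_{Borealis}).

91

Alta's profit: π = (p_{Alta} − 6)(346 − 3p_{Alta} + 2p_{Borealis}).
∂π/∂p_{Alta} = 364 − 6p_{Alta} + 2p_{Borealis} = 0 ⇒ p_{Alta} = 182/3 + (1/3)p_{Borealis}.
The game is symmetric, so in equilibrium p_{Borealis} = p_{Alta}: the reaction function gives (2/3)p_{Alta} = 182/3, hence p_{Alta} = 91.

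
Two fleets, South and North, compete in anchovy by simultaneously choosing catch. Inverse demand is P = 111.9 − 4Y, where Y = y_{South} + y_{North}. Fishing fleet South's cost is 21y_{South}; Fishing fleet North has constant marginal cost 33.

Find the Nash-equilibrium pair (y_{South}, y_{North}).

8.575, 5.575

Fishing fleet South's profit: π = y_{South}(111.9 − 4(y_{South} + y_{North})) − 21y_{South}.
∂π/∂y_{South} = 90.9 − 8y_{South} − 4y_{North} = 0, so y_{South} = 11.3625 − 0.5y_{North}.
By the same steps for North: y_{North} = 9.8625 − 0.5y_{South}.
Substituting the second reaction function into the first: y_{South} = 11.3625 − 0.5(9.8625 − 0.5y_{South}), which gives 0.75y_{South} = 1029/160 ⇒ y_{South} = 8.575.
Then y_{North} = 9.8625 − 0.5·8.575 = 5.575.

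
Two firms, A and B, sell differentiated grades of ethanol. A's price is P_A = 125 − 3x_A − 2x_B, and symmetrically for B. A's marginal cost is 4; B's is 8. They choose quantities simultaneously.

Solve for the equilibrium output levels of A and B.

15.375, 14.375

Firm A's profit: π = x_A(125 − 3x_A − 2x_B) − 4x_A.
∂π/∂x_A = 121 − 6x_A − 2x_B = 0 ⇒ x_A = 121/6 − (1/3)x_B.
Similarly x_B = 19.5 − (1/3)x_A.
Solving the two reaction functions simultaneously: (1 − (−1/3)(−1/3))x_A = 121/6 − (1/3)·19.5, so (8/9)x_A = 41/3 and x_A = 15.375.
Then x_B = 19.5 − (1/3)·15.375 = 14.375.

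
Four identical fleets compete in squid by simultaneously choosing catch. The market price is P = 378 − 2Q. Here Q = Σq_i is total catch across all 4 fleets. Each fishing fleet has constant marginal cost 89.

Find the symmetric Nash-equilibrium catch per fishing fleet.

28.9

A representative fishing fleet's profit is π_i = q_i(378 − 2Q) − 89q_i, with Q = q_i + Σ_{j≠i} q_j.
First-order condition: 289 − 4q_i − 2Σ_{j≠i} q_j = 0.
Imposing symmetry (q_j = q for all j) turns Σ_{j≠i} q_j into 3q, so 289 = 10q and q = 28.9.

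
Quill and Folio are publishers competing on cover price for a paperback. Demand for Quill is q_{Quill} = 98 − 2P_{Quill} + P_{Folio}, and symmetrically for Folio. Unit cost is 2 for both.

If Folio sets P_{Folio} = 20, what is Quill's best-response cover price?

Quill's profit: π = (P_{Quill} − 2)(98 − 2P_{Quill} + P_{Folio}).
∂π/∂P_{Quill} = 102 − 4P_{Quill} + P_{Folio} = 0 ⇒ P_{Quill} = 25.5 + 0.25P_{Folio}.
At P_{Folio} = 20: P_{Quill} = 25.5 + 0.25·20 = 30.5.

30.5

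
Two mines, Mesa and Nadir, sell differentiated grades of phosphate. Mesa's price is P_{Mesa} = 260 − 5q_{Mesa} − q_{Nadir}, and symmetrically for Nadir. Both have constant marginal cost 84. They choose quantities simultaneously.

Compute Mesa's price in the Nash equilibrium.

Mine Mesa's profit: π = q_{Mesa}(260 − 5q_{Mesa} − q_{Nadir}) − 84q_{Mesa}.
∂π/∂q_{Mesa} = 176 − 10q_{Mesa} − q_{Nadir} = 0 ⇒ q_{Mesa} = 17.6 − 0.1q_{Nadir}.
By symmetry q_{Nadir} = q_{Mesa}; substituting into the reaction function, 1.1q_{Mesa} = 17.6 and q_{Mesa} = 16.
P_{Mesa} = 260 − 5·16 − 16 = 164.

164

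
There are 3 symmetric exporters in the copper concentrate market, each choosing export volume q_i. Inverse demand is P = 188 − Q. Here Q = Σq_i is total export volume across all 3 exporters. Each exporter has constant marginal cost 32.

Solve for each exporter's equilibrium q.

A representative exporter's profit is π_i = q_i(188 − Q) − 32q_i, with Q = q_i + Σ_{j≠i} q_j.
First-order condition: 156 − 2q_i − Σ_{j≠i} q_j = 0.
Imposing symmetry (q_j = q for all j) turns Σ_{j≠i} q_j into 2q, so 156 = 4q and q = 39.

39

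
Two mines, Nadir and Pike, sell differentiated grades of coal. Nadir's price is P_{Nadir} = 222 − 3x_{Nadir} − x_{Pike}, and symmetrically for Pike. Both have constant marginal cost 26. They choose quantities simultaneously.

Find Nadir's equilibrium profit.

Mine Nadir's profit: π = x_{Nadir}(222 − 3x_{Nadir} − x_{Pike}) − 26x_{Nadir}.
∂π/∂x_{Nadir} = 196 − 6x_{Nadir} − x_{Pike} = 0 ⇒ x_{Nadir} = 98/3 − (1/6)x_{Pike}.
The game is symmetric, so in equilibrium x_{Pike} = x_{Nadir}: the reaction function gives (7/6)x_{Nadir} = 98/3, hence x_{Nadir} = 28.
P_{Nadir} = 222 − 3·28 − 28 = 110.
Profit = (110 − 26)·28 = 2352.

2352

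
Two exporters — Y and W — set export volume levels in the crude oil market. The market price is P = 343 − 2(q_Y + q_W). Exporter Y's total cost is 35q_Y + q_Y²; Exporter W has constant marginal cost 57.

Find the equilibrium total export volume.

88

Exporter Y's profit: π = q_Y(343 − 2(q_Y + q_W)) − 35q_Y − q_Y².
∂π/∂q_Y = 308 − 6q_Y − 2q_W = 0, so q_Y = 154/3 − (1/3)q_W.
For W: ∂π/∂q_W = 286 − 4q_W − 2q_Y = 0 ⇒ q_W = 71.5 − 0.5q_Y.
Substituting the second reaction function into the first: q_Y = 154/3 − (1/3)(71.5 − 0.5q_Y), which gives (5/6)q_Y = 27.5 ⇒ q_Y = 33.
Then q_W = 71.5 − 0.5·33 = 55.
Total export volume: 33 + 55 = 88.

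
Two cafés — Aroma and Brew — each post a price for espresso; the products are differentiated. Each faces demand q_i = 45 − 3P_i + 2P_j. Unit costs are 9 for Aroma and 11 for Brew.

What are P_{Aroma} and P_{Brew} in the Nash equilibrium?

18.375, 19.125

Aroma's profit: π = (P_{Aroma} − 9)(45 − 3P_{Aroma} + 2P_{Brew}).
∂π/∂P_{Aroma} = 72 − 6P_{Aroma} + 2P_{Brew} = 0 ⇒ P_{Aroma} = 12 + (1/3)P_{Brew}.
Similarly P_{Brew} = 13 + (1/3)P_{Aroma}.
Plugging P_{Brew} into Aroma's best response: P_{Aroma} = 12 + (1/3)(13 + (1/3)P_{Aroma}) ⇒ (8/9)P_{Aroma} = 49/3, so P_{Aroma} = 18.375.
Then P_{Brew} = 13 + (1/3)·18.375 = 19.125.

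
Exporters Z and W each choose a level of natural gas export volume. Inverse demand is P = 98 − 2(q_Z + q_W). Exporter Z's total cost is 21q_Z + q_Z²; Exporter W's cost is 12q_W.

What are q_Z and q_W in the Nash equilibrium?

6.8, 18.1

Exporter Z's profit: π = q_Z(98 − 2(q_Z + q_W)) − 21q_Z − q_Z².
∂π/∂q_Z = 77 − 6q_Z − 2q_W = 0, so q_Z = 77/6 − (1/3)q_W.
For W: ∂π/∂q_W = 86 − 4q_W − 2q_Z = 0 ⇒ q_W = 21.5 − 0.5q_Z.
Solving the two reaction functions simultaneously: (1 − (−1/3)(−0.5))q_Z = 77/6 − (1/3)·21.5, so (5/6)q_Z = 17/3 and q_Z = 6.8.
Then q_W = 21.5 − 0.5·6.8 = 18.1.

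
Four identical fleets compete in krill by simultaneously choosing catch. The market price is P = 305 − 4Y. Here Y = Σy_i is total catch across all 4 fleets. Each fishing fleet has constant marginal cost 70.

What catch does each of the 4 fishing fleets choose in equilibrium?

11.75

A representative fishing fleet's profit is π_i = y_i(305 − 4Y) − 70y_i, with Y = y_i + Σ_{j≠i} y_j.
First-order condition: 235 − 8y_i − 4Σ_{j≠i} y_j = 0.
Imposing symmetry (y_j = y for all j) turns Σ_{j≠i} y_j into 3y, so 235 = 20y and y = 11.75.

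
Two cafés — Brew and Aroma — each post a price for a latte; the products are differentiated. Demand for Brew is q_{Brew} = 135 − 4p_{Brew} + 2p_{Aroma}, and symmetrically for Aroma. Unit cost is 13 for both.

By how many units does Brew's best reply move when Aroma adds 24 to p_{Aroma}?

6

Brew's profit: π = (p_{Brew} − 13)(135 − 4p_{Brew} + 2p_{Aroma}).
∂π/∂p_{Brew} = 187 − 8p_{Brew} + 2p_{Aroma} = 0 ⇒ p_{Brew} = 23.375 + 0.25p_{Aroma}.
The reaction-function slope is 0.25, so a 24-unit rise in p_{Aroma} moves p_{Brew} by 0.25 × 24 = 6. Brew's best response rises — the actions are strategic complements.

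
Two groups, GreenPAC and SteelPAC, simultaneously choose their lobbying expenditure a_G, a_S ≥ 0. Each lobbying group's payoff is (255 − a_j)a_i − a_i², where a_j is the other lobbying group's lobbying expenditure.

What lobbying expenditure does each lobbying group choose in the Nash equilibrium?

GreenPAC's payoff is (255 − a_S)a_G − a_G².
∂π/∂a_G = 255 − a_S − 2a_G = 0, so a_G = 127.5 − 0.5a_S.
The game is symmetric, so in equilibrium a_S = a_G: the reaction function gives 1.5a_G = 127.5, hence a_G = 85.

85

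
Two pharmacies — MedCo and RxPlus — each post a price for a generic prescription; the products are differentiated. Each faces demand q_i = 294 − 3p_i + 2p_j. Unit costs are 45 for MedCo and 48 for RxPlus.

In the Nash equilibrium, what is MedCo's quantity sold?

188.4375

MedCo's profit: π = (p_{MedCo} − 45)(294 − 3p_{MedCo} + 2p_{RxPlus}).
∂π/∂p_{MedCo} = 429 − 6p_{MedCo} + 2p_{RxPlus} = 0 ⇒ p_{MedCo} = 71.5 + (1/3)p_{RxPlus}.
Similarly p_{RxPlus} = 73 + (1/3)p_{MedCo}.
Solving the two reaction functions simultaneously: (1 − (1/3)(1/3))p_{MedCo} = 71.5 + (1/3)·73, so (8/9)p_{MedCo} = 575/6 and p_{MedCo} = 107.8125.
Then p_{RxPlus} = 73 + (1/3)·107.8125 = 108.9375.
q_{MedCo} = 294 − 3·107.8125 + 2·108.9375 = 188.4375.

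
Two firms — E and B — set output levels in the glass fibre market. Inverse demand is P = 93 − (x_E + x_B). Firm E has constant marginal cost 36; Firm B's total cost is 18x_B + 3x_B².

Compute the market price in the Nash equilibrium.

61.4

Firm E's profit: π = x_E(93 − (x_E + x_B)) − 36x_E.
∂π/∂x_E = 57 − 2x_E − x_B = 0, so x_E = 28.5 − 0.5x_B.
For B: ∂π/∂x_B = 75 − 8x_B − x_E = 0 ⇒ x_B = 9.375 − 0.125x_E.
Plugging x_B into E's best response: x_E = 28.5 − 0.5(9.375 − 0.125x_E) ⇒ 0.9375x_E = 23.8125, so x_E = 25.4.
Then x_B = 9.375 − 0.125·25.4 = 6.2.
Equilibrium price: P = 93 − 31.6 = 61.4.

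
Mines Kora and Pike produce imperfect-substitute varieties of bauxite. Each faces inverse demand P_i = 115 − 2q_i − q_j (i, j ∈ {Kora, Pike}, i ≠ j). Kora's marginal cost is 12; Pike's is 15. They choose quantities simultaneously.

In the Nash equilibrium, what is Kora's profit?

865.28

Mine Kora's profit: π = q_{Kora}(115 − 2q_{Kora} − q_{Pike}) − 12q_{Kora}.
∂π/∂q_{Kora} = 103 − 4q_{Kora} − q_{Pike} = 0 ⇒ q_{Kora} = 25.75 − 0.25q_{Pike}.
Similarly q_{Pike} = 25 − 0.25q_{Kora}.
Plugging q_{Pike} into Kora's best response: q_{Kora} = 25.75 − 0.25(25 − 0.25q_{Kora}) ⇒ 0.9375q_{Kora} = 19.5, so q_{Kora} = 20.8.
Then q_{Pike} = 25 − 0.25·20.8 = 19.8.
P_{Kora} = 115 − 2·20.8 − 19.8 = 53.6.
Profit = (53.6 − 12)·20.8 = 865.28.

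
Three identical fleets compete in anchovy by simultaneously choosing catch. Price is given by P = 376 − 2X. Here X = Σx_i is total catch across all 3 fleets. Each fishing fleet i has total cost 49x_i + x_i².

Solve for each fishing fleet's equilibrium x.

32.7

A representative fishing fleet's profit is π_i = x_i(376 − 2X) − 49x_i − x_i², with X = x_i + Σ_{j≠i} x_j.
First-order condition: 327 − 6x_i − 2Σ_{j≠i} x_j = 0.
Imposing symmetry (x_j = x for all j) turns Σ_{j≠i} x_j into 2x, so 327 = 10x and x = 32.7.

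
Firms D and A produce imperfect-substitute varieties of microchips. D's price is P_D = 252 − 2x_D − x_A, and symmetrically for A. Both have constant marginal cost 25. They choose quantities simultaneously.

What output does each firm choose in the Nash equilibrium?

Firm D's profit: π = x_D(252 − 2x_D − x_A) − 25x_D.
∂π/∂x_D = 227 − 4x_D − x_A = 0 ⇒ x_D = 56.75 − 0.25x_A.
Setting x_D = x_A in the reaction function: x_D = 56.75 − 0.25x_D, so x_D = 56.75 / 1.25 = 45.4.

45.4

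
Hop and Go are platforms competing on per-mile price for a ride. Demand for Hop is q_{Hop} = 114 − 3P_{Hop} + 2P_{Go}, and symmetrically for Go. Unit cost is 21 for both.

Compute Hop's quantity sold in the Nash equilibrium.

Hop's profit: π = (P_{Hop} − 21)(114 − 3P_{Hop} + 2P_{Go}).
∂π/∂P_{Hop} = 177 − 6P_{Hop} + 2P_{Go} = 0 ⇒ P_{Hop} = 29.5 + (1/3)P_{Go}.
Setting P_{Hop} = P_{Go} in the reaction function: P_{Hop} = 29.5 + (1/3)P_{Hop}, so P_{Hop} = 29.5 / (2/3) = 44.25.
q_{Hop} = 114 − 3·44.25 + 2·44.25 = 69.75.

69.75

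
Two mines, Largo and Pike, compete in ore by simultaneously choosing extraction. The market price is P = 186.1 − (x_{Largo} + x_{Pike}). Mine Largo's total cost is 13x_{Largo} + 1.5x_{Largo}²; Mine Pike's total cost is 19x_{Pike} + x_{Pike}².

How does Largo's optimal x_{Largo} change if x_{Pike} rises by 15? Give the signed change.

Mine Largo's profit: π = x_{Largo}(186.1 − (x_{Largo} + x_{Pike})) − 13x_{Largo} − 1.5x_{Largo}².
∂π/∂x_{Largo} = 173.1 − 5x_{Largo} − x_{Pike} = 0, so x_{Largo} = 34.62 − 0.2x_{Pike}.
The reaction-function slope is −0.2, so a 15-unit rise in x_{Pike} moves x_{Largo} by −0.2 × 15 = −3. Largo's best response falls — the actions are strategic substitutes.

-3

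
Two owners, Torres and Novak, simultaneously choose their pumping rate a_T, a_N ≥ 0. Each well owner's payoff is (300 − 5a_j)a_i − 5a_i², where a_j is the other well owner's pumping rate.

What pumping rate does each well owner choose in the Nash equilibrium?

20

Torres's payoff is (300 − 5a_N)a_T − 5a_T².
∂π/∂a_T = 300 − 5a_N − 10a_T = 0, so a_T = 30 − 0.5a_N.
Setting a_T = a_N in the reaction function: a_T = 30 − 0.5a_T, so a_T = 30 / 1.5 = 20.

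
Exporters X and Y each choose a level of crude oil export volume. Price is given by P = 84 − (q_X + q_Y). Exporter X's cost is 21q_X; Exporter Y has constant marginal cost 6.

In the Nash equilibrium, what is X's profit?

256

Exporter X's profit: π = q_X(84 − (q_X + q_Y)) − 21q_X.
∂π/∂q_X = 63 − 2q_X − q_Y = 0, so q_X = 31.5 − 0.5q_Y.
By the same steps for Y: q_Y = 39 − 0.5q_X.
Substituting the second reaction function into the first: q_X = 31.5 − 0.5(39 − 0.5q_X), which gives 0.75q_X = 12 ⇒ q_X = 16.
Then q_Y = 39 − 0.5·16 = 31.
Price P = 84 − 47 = 37.
X's profit: (37 − 21)·16 = 256.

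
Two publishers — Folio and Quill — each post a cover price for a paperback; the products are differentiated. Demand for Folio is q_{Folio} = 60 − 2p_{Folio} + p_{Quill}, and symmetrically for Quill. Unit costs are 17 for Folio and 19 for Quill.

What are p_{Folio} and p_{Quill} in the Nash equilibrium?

31.6, 32.4

Folio's profit: π = (p_{Folio} − 17)(60 − 2p_{Folio} + p_{Quill}).
∂π/∂p_{Folio} = 94 − 4p_{Folio} + p_{Quill} = 0 ⇒ p_{Folio} = 23.5 + 0.25p_{Quill}.
Similarly p_{Quill} = 24.5 + 0.25p_{Folio}.
Plugging p_{Quill} into Folio's best response: p_{Folio} = 23.5 + 0.25(24.5 + 0.25p_{Folio}) ⇒ 0.9375p_{Folio} = 29.625, so p_{Folio} = 31.6.
Then p_{Quill} = 24.5 + 0.25·31.6 = 32.4.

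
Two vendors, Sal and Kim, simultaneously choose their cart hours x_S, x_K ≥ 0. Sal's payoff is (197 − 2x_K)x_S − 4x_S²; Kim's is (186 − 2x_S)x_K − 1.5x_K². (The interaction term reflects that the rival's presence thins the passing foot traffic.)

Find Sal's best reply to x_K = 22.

Expanding Sal's payoff: 197x_S − 2x_Kx_S − 4x_S².
∂π/∂x_S = 197 − 2x_K − 8x_S = 0, so x_S = 24.625 − 0.25x_K.
At x_K = 22: x_S = 24.625 − 0.25·22 = 19.125.

19.125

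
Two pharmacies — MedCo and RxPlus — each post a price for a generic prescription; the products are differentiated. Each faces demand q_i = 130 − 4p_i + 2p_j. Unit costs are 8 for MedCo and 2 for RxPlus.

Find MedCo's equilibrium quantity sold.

72.8

MedCo's profit: π = (p_{MedCo} − 8)(130 − 4p_{MedCo} + 2p_{RxPlus}).
∂π/∂p_{MedCo} = 162 − 8p_{MedCo} + 2p_{RxPlus} = 0 ⇒ p_{MedCo} = 20.25 + 0.25p_{RxPlus}.
Similarly p_{RxPlus} = 17.25 + 0.25p_{MedCo}.
Substituting the second reaction function into the first: p_{MedCo} = 20.25 + 0.25(17.25 + 0.25p_{MedCo}), which gives 0.9375p_{MedCo} = 24.5625 ⇒ p_{MedCo} = 26.2.
Then p_{RxPlus} = 17.25 + 0.25·26.2 = 23.8.
q_{MedCo} = 130 − 4·26.2 + 2·23.8 = 72.8.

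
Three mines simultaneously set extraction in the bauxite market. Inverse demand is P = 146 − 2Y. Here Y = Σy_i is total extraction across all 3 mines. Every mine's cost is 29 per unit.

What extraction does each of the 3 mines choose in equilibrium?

A representative mine's profit is π_i = y_i(146 − 2Y) − 29y_i, with Y = y_i + Σ_{j≠i} y_j.
First-order condition: 117 − 4y_i − 2Σ_{j≠i} y_j = 0.
With identical mines, set every y_j = y: then 117 − 4y − 4y = 0, i.e. y = 117/8 = 14.625.

14.625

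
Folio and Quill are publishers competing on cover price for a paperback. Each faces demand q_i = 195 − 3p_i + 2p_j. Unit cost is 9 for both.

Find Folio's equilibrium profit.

Folio's profit: π = (p_{Folio} − 9)(195 − 3p_{Folio} + 2p_{Quill}).
∂π/∂p_{Folio} = 222 − 6p_{Folio} + 2p_{Quill} = 0 ⇒ p_{Folio} = 37 + (1/3)p_{Quill}.
Setting p_{Folio} = p_{Quill} in the reaction function: p_{Folio} = 37 + (1/3)p_{Folio}, so p_{Folio} = 37 / (2/3) = 55.5.
q_{Folio} = 195 − 3·55.5 + 2·55.5 = 139.5.
Profit = (55.5 − 9)·139.5 = 6486.75.

6486.75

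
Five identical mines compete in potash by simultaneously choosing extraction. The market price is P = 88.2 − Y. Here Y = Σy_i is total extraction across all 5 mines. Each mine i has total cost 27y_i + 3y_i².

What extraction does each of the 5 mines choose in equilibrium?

5.1

A representative mine's profit is π_i = y_i(88.2 − Y) − 27y_i − 3y_i², with Y = y_i + Σ_{j≠i} y_j.
First-order condition: 61.2 − 8y_i − Σ_{j≠i} y_j = 0.
With identical mines, set every y_j = y: then 61.2 − 8y − 4y = 0, i.e. y = 61.2/12 = 5.1.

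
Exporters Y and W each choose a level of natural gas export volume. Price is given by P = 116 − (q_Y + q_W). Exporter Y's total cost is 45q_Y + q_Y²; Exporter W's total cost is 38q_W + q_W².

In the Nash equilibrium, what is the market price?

Exporter Y's profit: π = q_Y(116 − (q_Y + q_W)) − 45q_Y − q_Y².
∂π/∂q_Y = 71 − 4q_Y − q_W = 0, so q_Y = 17.75 − 0.25q_W.
By the same steps for W: q_W = 19.5 − 0.25q_Y.
Substituting the second reaction function into the first: q_Y = 17.75 − 0.25(19.5 − 0.25q_Y), which gives 0.9375q_Y = 12.875 ⇒ q_Y = 206/15.
Then q_W = 19.5 − 0.25·(206/15) = 241/15.
Equilibrium price: P = 116 − 29.8 = 86.2.

86.2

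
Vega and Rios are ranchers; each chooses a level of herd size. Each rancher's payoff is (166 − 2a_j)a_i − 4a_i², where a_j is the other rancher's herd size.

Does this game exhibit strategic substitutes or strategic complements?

Vega's payoff is (166 − 2a_R)a_V − 4a_V².
∂π/∂a_V = 166 − 2a_R − 8a_V = 0, so a_V = 20.75 − 0.25a_R.
The best-response slope da_V/da_R = −0.25 < 0: the reaction function is downward-sloping, so the choices are strategic substitutes.

strategic substitutes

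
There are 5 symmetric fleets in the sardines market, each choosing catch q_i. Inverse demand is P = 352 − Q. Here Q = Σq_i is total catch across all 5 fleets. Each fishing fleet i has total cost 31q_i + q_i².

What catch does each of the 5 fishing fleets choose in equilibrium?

40.125

A representative fishing fleet's profit is π_i = q_i(352 − Q) − 31q_i − q_i², with Q = q_i + Σ_{j≠i} q_j.
First-order condition: 321 − 4q_i − Σ_{j≠i} q_j = 0.
In a symmetric equilibrium every fishing fleet chooses the same q, so Σ_{j≠i} q_j = 4q. The condition becomes 321 − 8q = 0, giving q = 321/8 = 40.125.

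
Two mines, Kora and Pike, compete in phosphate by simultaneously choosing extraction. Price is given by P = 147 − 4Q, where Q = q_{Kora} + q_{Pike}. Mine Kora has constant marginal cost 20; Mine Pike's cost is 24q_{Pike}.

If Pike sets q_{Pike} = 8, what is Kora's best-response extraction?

Mine Kora's profit: π = q_{Kora}(147 − 4(q_{Kora} + q_{Pike})) − 20q_{Kora}.
∂π/∂q_{Kora} = 127 − 8q_{Kora} − 4q_{Pike} = 0, so q_{Kora} = 15.875 − 0.5q_{Pike}.
At q_{Pike} = 8: q_{Kora} = 15.875 − 0.5·8 = 11.875.

11.875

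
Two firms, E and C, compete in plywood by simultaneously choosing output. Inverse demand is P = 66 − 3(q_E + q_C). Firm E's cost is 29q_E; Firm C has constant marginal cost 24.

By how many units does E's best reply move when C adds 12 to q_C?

-6

Firm E's profit: π = q_E(66 − 3(q_E + q_C)) − 29q_E.
∂π/∂q_E = 37 − 6q_E − 3q_C = 0, so q_E = 37/6 − 0.5q_C.
The reaction-function slope is −0.5, so a 12-unit rise in q_C moves q_E by −0.5 × 12 = −6. E's best response falls — the actions are strategic substitutes.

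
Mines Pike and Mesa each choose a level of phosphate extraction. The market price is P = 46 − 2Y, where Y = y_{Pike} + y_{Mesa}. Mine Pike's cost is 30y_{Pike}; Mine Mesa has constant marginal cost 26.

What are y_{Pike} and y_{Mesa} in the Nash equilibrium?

Mine Pike's profit: π = y_{Pike}(46 − 2(y_{Pike} + y_{Mesa})) − 30y_{Pike}.
∂π/∂y_{Pike} = 16 − 4y_{Pike} − 2y_{Mesa} = 0, so y_{Pike} = 4 − 0.5y_{Mesa}.
By the same steps for Mesa: y_{Mesa} = 5 − 0.5y_{Pike}.
Substituting the second reaction function into the first: y_{Pike} = 4 − 0.5(5 − 0.5y_{Pike}), which gives 0.75y_{Pike} = 1.5 ⇒ y_{Pike} = 2.
Then y_{Mesa} = 5 − 0.5·2 = 4.

2, 4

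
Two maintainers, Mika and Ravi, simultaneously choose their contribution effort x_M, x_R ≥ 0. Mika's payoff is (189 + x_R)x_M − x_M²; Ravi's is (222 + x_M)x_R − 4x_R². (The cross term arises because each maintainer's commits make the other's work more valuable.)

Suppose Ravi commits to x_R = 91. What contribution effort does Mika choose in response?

140

Expanding Mika's payoff: 189x_M + x_Rx_M − x_M².
∂π/∂x_M = 189 + x_R − 2x_M = 0, so x_M = 94.5 + 0.5x_R.
At x_R = 91: x_M = 94.5 + 0.5·91 = 140.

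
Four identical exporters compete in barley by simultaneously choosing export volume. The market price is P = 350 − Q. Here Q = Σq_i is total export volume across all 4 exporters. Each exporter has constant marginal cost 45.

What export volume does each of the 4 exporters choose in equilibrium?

A representative exporter's profit is π_i = q_i(350 − Q) − 45q_i, with Q = q_i + Σ_{j≠i} q_j.
First-order condition: 305 − 2q_i − Σ_{j≠i} q_j = 0.
With identical exporters, set every q_j = q: then 305 − 2q − 3q = 0, i.e. q = 305/5 = 61.

61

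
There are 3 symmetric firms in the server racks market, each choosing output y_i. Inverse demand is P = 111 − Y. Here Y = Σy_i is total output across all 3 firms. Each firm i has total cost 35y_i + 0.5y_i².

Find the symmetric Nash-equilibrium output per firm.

15.2

A representative firm's profit is π_i = y_i(111 − Y) − 35y_i − 0.5y_i², with Y = y_i + Σ_{j≠i} y_j.
First-order condition: 76 − 3y_i − Σ_{j≠i} y_j = 0.
In a symmetric equilibrium every firm chooses the same y, so Σ_{j≠i} y_j = 2y. The condition becomes 76 − 5y = 0, giving y = 76/5 = 15.2.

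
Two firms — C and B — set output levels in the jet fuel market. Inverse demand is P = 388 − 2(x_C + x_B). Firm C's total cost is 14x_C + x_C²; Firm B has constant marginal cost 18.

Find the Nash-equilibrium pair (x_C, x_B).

Firm C's profit: π = x_C(388 − 2(x_C + x_B)) − 14x_C − x_C².
∂π/∂x_C = 374 − 6x_C − 2x_B = 0, so x_C = 187/3 − (1/3)x_B.
For B: ∂π/∂x_B = 370 − 4x_B − 2x_C = 0 ⇒ x_B = 92.5 − 0.5x_C.
Plugging x_B into C's best response: x_C = 187/3 − (1/3)(92.5 − 0.5x_C) ⇒ (5/6)x_C = 31.5, so x_C = 37.8.
Then x_B = 92.5 − 0.5·37.8 = 73.6.

37.8, 73.6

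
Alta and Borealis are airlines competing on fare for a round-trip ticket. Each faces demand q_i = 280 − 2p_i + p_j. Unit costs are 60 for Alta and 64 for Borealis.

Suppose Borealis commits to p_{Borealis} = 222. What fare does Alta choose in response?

Alta's profit: π = (p_{Alta} − 60)(280 − 2p_{Alta} + p_{Borealis}).
∂π/∂p_{Alta} = 400 − 4p_{Alta} + p_{Borealis} = 0 ⇒ p_{Alta} = 100 + 0.25p_{Borealis}.
At p_{Borealis} = 222: p_{Alta} = 100 + 0.25·222 = 155.5.

155.5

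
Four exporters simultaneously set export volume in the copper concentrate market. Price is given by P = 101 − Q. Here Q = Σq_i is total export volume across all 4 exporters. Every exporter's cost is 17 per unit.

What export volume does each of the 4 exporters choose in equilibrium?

A representative exporter's profit is π_i = q_i(101 − Q) − 17q_i, with Q = q_i + Σ_{j≠i} q_j.
First-order condition: 84 − 2q_i − Σ_{j≠i} q_j = 0.
In a symmetric equilibrium every exporter chooses the same q, so Σ_{j≠i} q_j = 3q. The condition becomes 84 − 5q = 0, giving q = 84/5 = 16.8.

16.8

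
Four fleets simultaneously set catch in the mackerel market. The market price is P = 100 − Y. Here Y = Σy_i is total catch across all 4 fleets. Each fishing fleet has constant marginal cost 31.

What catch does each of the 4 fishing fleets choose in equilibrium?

A representative fishing fleet's profit is π_i = y_i(100 − Y) − 31y_i, with Y = y_i + Σ_{j≠i} y_j.
First-order condition: 69 − 2y_i − Σ_{j≠i} y_j = 0.
With identical fishing fleets, set every y_j = y: then 69 − 2y − 3y = 0, i.e. y = 69/5 = 13.8.

13.8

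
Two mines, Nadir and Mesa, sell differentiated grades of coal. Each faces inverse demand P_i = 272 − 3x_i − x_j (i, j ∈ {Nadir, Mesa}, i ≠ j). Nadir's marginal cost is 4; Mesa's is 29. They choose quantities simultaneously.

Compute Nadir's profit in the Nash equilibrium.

4563

Mine Nadir's profit: π = x_{Nadir}(272 − 3x_{Nadir} − x_{Mesa}) − 4x_{Nadir}.
∂π/∂x_{Nadir} = 268 − 6x_{Nadir} − x_{Mesa} = 0 ⇒ x_{Nadir} = 134/3 − (1/6)x_{Mesa}.
Similarly x_{Mesa} = 40.5 − (1/6)x_{Nadir}.
Substituting the second reaction function into the first: x_{Nadir} = 134/3 − (1/6)(40.5 − (1/6)x_{Nadir}), which gives (35/36)x_{Nadir} = 455/12 ⇒ x_{Nadir} = 39.
Then x_{Mesa} = 40.5 − (1/6)·39 = 34.
P_{Nadir} = 272 − 3·39 − 34 = 121.
Profit = (121 − 4)·39 = 4563.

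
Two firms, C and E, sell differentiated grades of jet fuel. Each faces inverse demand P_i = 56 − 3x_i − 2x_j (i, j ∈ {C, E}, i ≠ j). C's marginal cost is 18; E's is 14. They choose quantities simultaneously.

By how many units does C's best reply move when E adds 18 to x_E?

Firm C's profit: π = x_C(56 − 3x_C − 2x_E) − 18x_C.
∂π/∂x_C = 38 − 6x_C − 2x_E = 0 ⇒ x_C = 19/3 − (1/3)x_E.
The reaction-function slope is −1/3, so an 18-unit rise in x_E moves x_C by −1/3 × 18 = −6. C's best response falls — the actions are strategic substitutes.

-6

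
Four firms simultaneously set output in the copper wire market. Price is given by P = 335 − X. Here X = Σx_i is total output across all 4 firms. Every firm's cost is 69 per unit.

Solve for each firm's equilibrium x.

53.2

A representative firm's profit is π_i = x_i(335 − X) − 69x_i, with X = x_i + Σ_{j≠i} x_j.
First-order condition: 266 − 2x_i − Σ_{j≠i} x_j = 0.
In a symmetric equilibrium every firm chooses the same x, so Σ_{j≠i} x_j = 3x. The condition becomes 266 − 5x = 0, giving x = 266/5 = 53.2.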